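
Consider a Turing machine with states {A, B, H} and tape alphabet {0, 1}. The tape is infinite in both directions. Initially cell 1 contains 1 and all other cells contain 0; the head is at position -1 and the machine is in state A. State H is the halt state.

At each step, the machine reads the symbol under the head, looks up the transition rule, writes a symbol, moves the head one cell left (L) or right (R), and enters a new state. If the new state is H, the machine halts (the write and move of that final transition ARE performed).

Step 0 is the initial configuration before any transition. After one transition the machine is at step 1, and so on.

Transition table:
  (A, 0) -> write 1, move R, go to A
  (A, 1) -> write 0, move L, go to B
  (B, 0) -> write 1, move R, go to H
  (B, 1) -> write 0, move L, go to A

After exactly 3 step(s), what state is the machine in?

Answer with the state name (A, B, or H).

Answer: B

Derivation:
Step 1: in state A at pos -1, read 0 -> (A,0)->write 1,move R,goto A. Now: state=A, head=0, tape[-2..2]=01010 (head:   ^)
Step 2: in state A at pos 0, read 0 -> (A,0)->write 1,move R,goto A. Now: state=A, head=1, tape[-2..2]=01110 (head:    ^)
Step 3: in state A at pos 1, read 1 -> (A,1)->write 0,move L,goto B. Now: state=B, head=0, tape[-2..2]=01100 (head:   ^)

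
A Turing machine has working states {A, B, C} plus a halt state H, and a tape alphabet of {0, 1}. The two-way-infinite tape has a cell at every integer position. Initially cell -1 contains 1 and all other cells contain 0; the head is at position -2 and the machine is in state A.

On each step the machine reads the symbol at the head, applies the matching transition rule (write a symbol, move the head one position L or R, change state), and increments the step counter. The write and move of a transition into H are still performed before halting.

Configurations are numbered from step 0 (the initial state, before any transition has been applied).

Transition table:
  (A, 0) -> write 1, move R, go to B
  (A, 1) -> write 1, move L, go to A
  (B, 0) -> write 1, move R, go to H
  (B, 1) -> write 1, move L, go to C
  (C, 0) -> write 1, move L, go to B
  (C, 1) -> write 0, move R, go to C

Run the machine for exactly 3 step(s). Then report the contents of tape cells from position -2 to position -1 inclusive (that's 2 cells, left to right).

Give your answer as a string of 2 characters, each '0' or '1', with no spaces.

Step 1: in state A at pos -2, read 0 -> (A,0)->write 1,move R,goto B. Now: state=B, head=-1, tape[-3..0]=0110 (head:   ^)
Step 2: in state B at pos -1, read 1 -> (B,1)->write 1,move L,goto C. Now: state=C, head=-2, tape[-3..0]=0110 (head:  ^)
Step 3: in state C at pos -2, read 1 -> (C,1)->write 0,move R,goto C. Now: state=C, head=-1, tape[-3..0]=0010 (head:   ^)

Answer: 01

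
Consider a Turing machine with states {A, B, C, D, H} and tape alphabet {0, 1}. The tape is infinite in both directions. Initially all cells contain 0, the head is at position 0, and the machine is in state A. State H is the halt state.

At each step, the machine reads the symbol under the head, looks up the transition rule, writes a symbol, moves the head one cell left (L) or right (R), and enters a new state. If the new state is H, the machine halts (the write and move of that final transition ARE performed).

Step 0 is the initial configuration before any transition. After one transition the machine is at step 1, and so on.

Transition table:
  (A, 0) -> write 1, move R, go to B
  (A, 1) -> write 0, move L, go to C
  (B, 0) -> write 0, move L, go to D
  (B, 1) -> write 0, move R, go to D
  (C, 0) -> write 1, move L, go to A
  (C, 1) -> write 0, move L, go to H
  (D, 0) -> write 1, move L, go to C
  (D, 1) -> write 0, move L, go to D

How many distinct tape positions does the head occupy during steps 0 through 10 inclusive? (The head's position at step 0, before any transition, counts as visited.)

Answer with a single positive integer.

Answer: 6

Derivation:
Step 1: in state A at pos 0, read 0 -> (A,0)->write 1,move R,goto B. Now: state=B, head=1, tape[-1..2]=0100 (head:   ^)
Step 2: in state B at pos 1, read 0 -> (B,0)->write 0,move L,goto D. Now: state=D, head=0, tape[-1..2]=0100 (head:  ^)
Step 3: in state D at pos 0, read 1 -> (D,1)->write 0,move L,goto D. Now: state=D, head=-1, tape[-2..2]=00000 (head:  ^)
Step 4: in state D at pos -1, read 0 -> (D,0)->write 1,move L,goto C. Now: state=C, head=-2, tape[-3..2]=001000 (head:  ^)
Step 5: in state C at pos -2, read 0 -> (C,0)->write 1,move L,goto A. Now: state=A, head=-3, tape[-4..2]=0011000 (head:  ^)
Step 6: in state A at pos -3, read 0 -> (A,0)->write 1,move R,goto B. Now: state=B, head=-2, tape[-4..2]=0111000 (head:   ^)
Step 7: in state B at pos -2, read 1 -> (B,1)->write 0,move R,goto D. Now: state=D, head=-1, tape[-4..2]=0101000 (head:    ^)
Step 8: in state D at pos -1, read 1 -> (D,1)->write 0,move L,goto D. Now: state=D, head=-2, tape[-4..2]=0100000 (head:   ^)
Step 9: in state D at pos -2, read 0 -> (D,0)->write 1,move L,goto C. Now: state=C, head=-3, tape[-4..2]=0110000 (head:  ^)
Step 10: in state C at pos -3, read 1 -> (C,1)->write 0,move L,goto H. Now: state=H, head=-4, tape[-5..2]=00010000 (head:  ^)
Head positions at steps 0..10: starting at 0, distinct positions visited = {-4, -3, -2, -1, 0, 1} -> 6 position(s)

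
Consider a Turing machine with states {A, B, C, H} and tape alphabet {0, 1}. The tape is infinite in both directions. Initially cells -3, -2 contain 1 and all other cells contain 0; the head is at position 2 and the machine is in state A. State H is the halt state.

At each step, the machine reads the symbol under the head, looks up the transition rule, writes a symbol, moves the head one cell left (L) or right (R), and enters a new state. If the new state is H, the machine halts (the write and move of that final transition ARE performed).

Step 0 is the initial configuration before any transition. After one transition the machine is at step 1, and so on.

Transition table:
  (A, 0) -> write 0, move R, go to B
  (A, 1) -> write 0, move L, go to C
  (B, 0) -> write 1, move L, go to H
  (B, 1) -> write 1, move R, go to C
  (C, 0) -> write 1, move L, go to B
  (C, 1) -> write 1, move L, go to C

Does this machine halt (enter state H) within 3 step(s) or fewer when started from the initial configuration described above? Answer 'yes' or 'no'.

Answer: yes

Derivation:
Step 1: in state A at pos 2, read 0 -> (A,0)->write 0,move R,goto B. Now: state=B, head=3, tape[-4..4]=011000000 (head:        ^)
Step 2: in state B at pos 3, read 0 -> (B,0)->write 1,move L,goto H. Now: state=H, head=2, tape[-4..4]=011000010 (head:       ^)
State H reached at step 2; 2 <= 3 -> yes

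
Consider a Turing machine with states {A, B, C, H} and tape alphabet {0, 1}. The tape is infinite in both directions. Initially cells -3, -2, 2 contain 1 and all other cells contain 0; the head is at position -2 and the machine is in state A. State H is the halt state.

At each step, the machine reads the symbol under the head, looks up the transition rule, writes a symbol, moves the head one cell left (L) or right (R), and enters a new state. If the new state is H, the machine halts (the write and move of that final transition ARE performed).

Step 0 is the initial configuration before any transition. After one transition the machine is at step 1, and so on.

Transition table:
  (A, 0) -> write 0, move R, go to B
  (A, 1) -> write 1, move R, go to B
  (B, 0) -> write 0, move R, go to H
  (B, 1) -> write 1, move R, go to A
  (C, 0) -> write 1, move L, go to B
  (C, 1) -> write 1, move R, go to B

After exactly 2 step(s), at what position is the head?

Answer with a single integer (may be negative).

Answer: 0

Derivation:
Step 1: in state A at pos -2, read 1 -> (A,1)->write 1,move R,goto B. Now: state=B, head=-1, tape[-4..3]=01100010 (head:    ^)
Step 2: in state B at pos -1, read 0 -> (B,0)->write 0,move R,goto H. Now: state=H, head=0, tape[-4..3]=01100010 (head:     ^)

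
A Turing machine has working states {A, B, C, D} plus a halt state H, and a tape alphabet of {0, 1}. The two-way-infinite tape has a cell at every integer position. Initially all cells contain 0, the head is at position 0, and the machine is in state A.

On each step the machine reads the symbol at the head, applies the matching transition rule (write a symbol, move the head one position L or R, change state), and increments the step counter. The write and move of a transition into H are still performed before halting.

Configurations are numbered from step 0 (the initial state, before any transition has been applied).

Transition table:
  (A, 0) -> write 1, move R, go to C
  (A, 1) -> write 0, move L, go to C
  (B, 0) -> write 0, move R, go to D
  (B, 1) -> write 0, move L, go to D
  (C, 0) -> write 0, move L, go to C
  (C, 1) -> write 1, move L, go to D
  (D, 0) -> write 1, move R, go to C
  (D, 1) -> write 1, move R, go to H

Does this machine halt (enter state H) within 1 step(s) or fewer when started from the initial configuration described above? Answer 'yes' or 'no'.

Step 1: in state A at pos 0, read 0 -> (A,0)->write 1,move R,goto C. Now: state=C, head=1, tape[-1..2]=0100 (head:   ^)
After 1 step(s): state = C (not H) -> not halted within 1 -> no

Answer: no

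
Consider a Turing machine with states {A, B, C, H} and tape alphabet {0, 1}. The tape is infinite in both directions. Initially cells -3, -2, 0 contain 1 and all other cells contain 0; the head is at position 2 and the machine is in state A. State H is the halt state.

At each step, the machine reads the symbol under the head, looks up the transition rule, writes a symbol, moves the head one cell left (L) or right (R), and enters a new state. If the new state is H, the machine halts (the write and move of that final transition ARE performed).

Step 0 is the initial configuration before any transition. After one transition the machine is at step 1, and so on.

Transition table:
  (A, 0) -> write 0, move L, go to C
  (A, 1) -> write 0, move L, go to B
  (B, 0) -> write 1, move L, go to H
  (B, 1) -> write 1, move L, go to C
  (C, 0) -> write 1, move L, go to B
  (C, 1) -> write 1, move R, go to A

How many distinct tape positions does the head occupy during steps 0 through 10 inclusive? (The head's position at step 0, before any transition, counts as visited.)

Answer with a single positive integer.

Answer: 9

Derivation:
Step 1: in state A at pos 2, read 0 -> (A,0)->write 0,move L,goto C. Now: state=C, head=1, tape[-4..3]=01101000 (head:      ^)
Step 2: in state C at pos 1, read 0 -> (C,0)->write 1,move L,goto B. Now: state=B, head=0, tape[-4..3]=01101100 (head:     ^)
Step 3: in state B at pos 0, read 1 -> (B,1)->write 1,move L,goto C. Now: state=C, head=-1, tape[-4..3]=01101100 (head:    ^)
Step 4: in state C at pos -1, read 0 -> (C,0)->write 1,move L,goto B. Now: state=B, head=-2, tape[-4..3]=01111100 (head:   ^)
Step 5: in state B at pos -2, read 1 -> (B,1)->write 1,move L,goto C. Now: state=C, head=-3, tape[-4..3]=01111100 (head:  ^)
Step 6: in state C at pos -3, read 1 -> (C,1)->write 1,move R,goto A. Now: state=A, head=-2, tape[-4..3]=01111100 (head:   ^)
Step 7: in state A at pos -2, read 1 -> (A,1)->write 0,move L,goto B. Now: state=B, head=-3, tape[-4..3]=01011100 (head:  ^)
Step 8: in state B at pos -3, read 1 -> (B,1)->write 1,move L,goto C. Now: state=C, head=-4, tape[-5..3]=001011100 (head:  ^)
Step 9: in state C at pos -4, read 0 -> (C,0)->write 1,move L,goto B. Now: state=B, head=-5, tape[-6..3]=0011011100 (head:  ^)
Step 10: in state B at pos -5, read 0 -> (B,0)->write 1,move L,goto H. Now: state=H, head=-6, tape[-7..3]=00111011100 (head:  ^)
Head positions at steps 0..10: starting at 2, distinct positions visited = {-6, -5, -4, -3, -2, -1, 0, 1, 2} -> 9 position(s)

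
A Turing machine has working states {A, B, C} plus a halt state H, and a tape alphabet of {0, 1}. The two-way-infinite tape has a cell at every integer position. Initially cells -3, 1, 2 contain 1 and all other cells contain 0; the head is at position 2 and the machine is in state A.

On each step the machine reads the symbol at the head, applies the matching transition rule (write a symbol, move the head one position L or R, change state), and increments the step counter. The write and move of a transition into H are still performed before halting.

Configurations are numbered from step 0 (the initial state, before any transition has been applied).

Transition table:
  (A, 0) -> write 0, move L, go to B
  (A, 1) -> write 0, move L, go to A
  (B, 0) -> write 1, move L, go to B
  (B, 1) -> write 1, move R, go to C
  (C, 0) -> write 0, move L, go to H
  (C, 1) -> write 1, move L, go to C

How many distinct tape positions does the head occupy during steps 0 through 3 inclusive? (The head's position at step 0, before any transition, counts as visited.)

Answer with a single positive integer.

Answer: 4

Derivation:
Step 1: in state A at pos 2, read 1 -> (A,1)->write 0,move L,goto A. Now: state=A, head=1, tape[-4..3]=01000100 (head:      ^)
Step 2: in state A at pos 1, read 1 -> (A,1)->write 0,move L,goto A. Now: state=A, head=0, tape[-4..3]=01000000 (head:     ^)
Step 3: in state A at pos 0, read 0 -> (A,0)->write 0,move L,goto B. Now: state=B, head=-1, tape[-4..3]=01000000 (head:    ^)
Head positions at steps 0..3: starting at 2, distinct positions visited = {-1, 0, 1, 2} -> 4 position(s)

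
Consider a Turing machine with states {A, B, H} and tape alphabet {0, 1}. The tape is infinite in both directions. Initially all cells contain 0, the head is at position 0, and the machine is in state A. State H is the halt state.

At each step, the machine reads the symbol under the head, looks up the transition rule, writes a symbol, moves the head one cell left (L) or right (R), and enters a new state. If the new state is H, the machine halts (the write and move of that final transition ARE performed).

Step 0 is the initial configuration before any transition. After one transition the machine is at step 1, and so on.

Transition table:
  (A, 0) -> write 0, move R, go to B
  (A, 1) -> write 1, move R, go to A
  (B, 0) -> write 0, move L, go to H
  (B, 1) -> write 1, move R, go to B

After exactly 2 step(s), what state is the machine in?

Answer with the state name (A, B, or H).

Step 1: in state A at pos 0, read 0 -> (A,0)->write 0,move R,goto B. Now: state=B, head=1, tape[-1..2]=0000 (head:   ^)
Step 2: in state B at pos 1, read 0 -> (B,0)->write 0,move L,goto H. Now: state=H, head=0, tape[-1..2]=0000 (head:  ^)

Answer: H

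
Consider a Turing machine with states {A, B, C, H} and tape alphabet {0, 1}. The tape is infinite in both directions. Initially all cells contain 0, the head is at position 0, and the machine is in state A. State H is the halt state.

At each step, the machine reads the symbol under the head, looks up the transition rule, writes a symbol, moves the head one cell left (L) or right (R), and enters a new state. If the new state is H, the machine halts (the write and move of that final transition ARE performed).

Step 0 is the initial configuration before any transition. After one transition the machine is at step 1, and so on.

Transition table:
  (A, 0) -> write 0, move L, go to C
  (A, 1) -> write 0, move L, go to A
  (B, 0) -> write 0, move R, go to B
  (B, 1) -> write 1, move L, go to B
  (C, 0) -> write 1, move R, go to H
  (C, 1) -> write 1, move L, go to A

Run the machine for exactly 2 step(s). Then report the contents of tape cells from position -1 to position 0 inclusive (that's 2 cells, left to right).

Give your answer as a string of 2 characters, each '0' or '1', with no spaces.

Answer: 10

Derivation:
Step 1: in state A at pos 0, read 0 -> (A,0)->write 0,move L,goto C. Now: state=C, head=-1, tape[-2..1]=0000 (head:  ^)
Step 2: in state C at pos -1, read 0 -> (C,0)->write 1,move R,goto H. Now: state=H, head=0, tape[-2..1]=0100 (head:   ^)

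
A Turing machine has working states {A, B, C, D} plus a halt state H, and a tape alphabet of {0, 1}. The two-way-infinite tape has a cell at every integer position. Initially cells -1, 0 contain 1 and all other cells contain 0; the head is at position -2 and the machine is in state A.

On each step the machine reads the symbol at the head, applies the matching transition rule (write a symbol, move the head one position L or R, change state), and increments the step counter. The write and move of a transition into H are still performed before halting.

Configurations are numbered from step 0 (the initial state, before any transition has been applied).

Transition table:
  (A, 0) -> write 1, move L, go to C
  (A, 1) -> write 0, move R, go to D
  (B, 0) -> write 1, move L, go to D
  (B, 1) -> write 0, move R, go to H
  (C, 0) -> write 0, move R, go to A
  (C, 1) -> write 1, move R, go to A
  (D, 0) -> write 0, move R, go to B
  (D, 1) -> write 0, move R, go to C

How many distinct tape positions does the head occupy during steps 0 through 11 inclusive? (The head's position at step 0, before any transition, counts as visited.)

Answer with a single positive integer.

Step 1: in state A at pos -2, read 0 -> (A,0)->write 1,move L,goto C. Now: state=C, head=-3, tape[-4..1]=001110 (head:  ^)
Step 2: in state C at pos -3, read 0 -> (C,0)->write 0,move R,goto A. Now: state=A, head=-2, tape[-4..1]=001110 (head:   ^)
Step 3: in state A at pos -2, read 1 -> (A,1)->write 0,move R,goto D. Now: state=D, head=-1, tape[-4..1]=000110 (head:    ^)
Step 4: in state D at pos -1, read 1 -> (D,1)->write 0,move R,goto C. Now: state=C, head=0, tape[-4..1]=000010 (head:     ^)
Step 5: in state C at pos 0, read 1 -> (C,1)->write 1,move R,goto A. Now: state=A, head=1, tape[-4..2]=0000100 (head:      ^)
Step 6: in state A at pos 1, read 0 -> (A,0)->write 1,move L,goto C. Now: state=C, head=0, tape[-4..2]=0000110 (head:     ^)
Step 7: in state C at pos 0, read 1 -> (C,1)->write 1,move R,goto A. Now: state=A, head=1, tape[-4..2]=0000110 (head:      ^)
Step 8: in state A at pos 1, read 1 -> (A,1)->write 0,move R,goto D. Now: state=D, head=2, tape[-4..3]=00001000 (head:       ^)
Step 9: in state D at pos 2, read 0 -> (D,0)->write 0,move R,goto B. Now: state=B, head=3, tape[-4..4]=000010000 (head:        ^)
Step 10: in state B at pos 3, read 0 -> (B,0)->write 1,move L,goto D. Now: state=D, head=2, tape[-4..4]=000010010 (head:       ^)
Step 11: in state D at pos 2, read 0 -> (D,0)->write 0,move R,goto B. Now: state=B, head=3, tape[-4..4]=000010010 (head:        ^)
Head positions at steps 0..11: starting at -2, distinct positions visited = {-3, -2, -1, 0, 1, 2, 3} -> 7 position(s)

Answer: 7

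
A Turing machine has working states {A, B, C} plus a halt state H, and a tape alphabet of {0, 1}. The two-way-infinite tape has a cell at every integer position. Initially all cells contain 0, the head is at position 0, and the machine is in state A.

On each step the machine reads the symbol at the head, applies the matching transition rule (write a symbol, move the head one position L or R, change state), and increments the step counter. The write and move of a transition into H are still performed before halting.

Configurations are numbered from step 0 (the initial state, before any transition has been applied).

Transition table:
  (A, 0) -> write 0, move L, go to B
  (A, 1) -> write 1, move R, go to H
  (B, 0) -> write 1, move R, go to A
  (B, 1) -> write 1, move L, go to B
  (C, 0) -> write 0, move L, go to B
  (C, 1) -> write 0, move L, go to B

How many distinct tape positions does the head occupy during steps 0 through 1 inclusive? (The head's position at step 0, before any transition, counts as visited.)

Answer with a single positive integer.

Answer: 2

Derivation:
Step 1: in state A at pos 0, read 0 -> (A,0)->write 0,move L,goto B. Now: state=B, head=-1, tape[-2..1]=0000 (head:  ^)
Head positions at steps 0..1: starting at 0, distinct positions visited = {-1, 0} -> 2 position(s)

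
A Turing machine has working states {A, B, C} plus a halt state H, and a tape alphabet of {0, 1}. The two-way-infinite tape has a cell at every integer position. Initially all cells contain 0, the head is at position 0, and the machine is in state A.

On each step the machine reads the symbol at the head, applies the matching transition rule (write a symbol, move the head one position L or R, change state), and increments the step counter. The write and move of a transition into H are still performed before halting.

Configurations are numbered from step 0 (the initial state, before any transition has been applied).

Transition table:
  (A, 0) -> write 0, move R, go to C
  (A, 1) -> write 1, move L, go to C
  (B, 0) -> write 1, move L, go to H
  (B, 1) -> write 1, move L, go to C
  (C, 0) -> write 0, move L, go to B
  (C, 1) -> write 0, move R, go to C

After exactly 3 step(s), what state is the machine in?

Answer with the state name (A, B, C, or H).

Answer: H

Derivation:
Step 1: in state A at pos 0, read 0 -> (A,0)->write 0,move R,goto C. Now: state=C, head=1, tape[-1..2]=0000 (head:   ^)
Step 2: in state C at pos 1, read 0 -> (C,0)->write 0,move L,goto B. Now: state=B, head=0, tape[-1..2]=0000 (head:  ^)
Step 3: in state B at pos 0, read 0 -> (B,0)->write 1,move L,goto H. Now: state=H, head=-1, tape[-2..2]=00100 (head:  ^)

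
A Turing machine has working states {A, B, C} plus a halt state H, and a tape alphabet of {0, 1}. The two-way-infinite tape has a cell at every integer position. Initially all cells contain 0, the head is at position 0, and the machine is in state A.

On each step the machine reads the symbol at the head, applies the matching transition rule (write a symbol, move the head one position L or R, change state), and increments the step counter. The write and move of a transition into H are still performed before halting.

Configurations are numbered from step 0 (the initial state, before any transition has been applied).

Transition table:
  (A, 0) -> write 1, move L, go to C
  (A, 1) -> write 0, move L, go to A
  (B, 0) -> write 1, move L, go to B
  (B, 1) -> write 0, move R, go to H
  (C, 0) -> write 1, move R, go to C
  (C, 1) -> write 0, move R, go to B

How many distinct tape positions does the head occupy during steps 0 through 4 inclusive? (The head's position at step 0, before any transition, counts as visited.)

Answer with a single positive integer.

Step 1: in state A at pos 0, read 0 -> (A,0)->write 1,move L,goto C. Now: state=C, head=-1, tape[-2..1]=0010 (head:  ^)
Step 2: in state C at pos -1, read 0 -> (C,0)->write 1,move R,goto C. Now: state=C, head=0, tape[-2..1]=0110 (head:   ^)
Step 3: in state C at pos 0, read 1 -> (C,1)->write 0,move R,goto B. Now: state=B, head=1, tape[-2..2]=01000 (head:    ^)
Step 4: in state B at pos 1, read 0 -> (B,0)->write 1,move L,goto B. Now: state=B, head=0, tape[-2..2]=01010 (head:   ^)
Head positions at steps 0..4: starting at 0, distinct positions visited = {-1, 0, 1} -> 3 position(s)

Answer: 3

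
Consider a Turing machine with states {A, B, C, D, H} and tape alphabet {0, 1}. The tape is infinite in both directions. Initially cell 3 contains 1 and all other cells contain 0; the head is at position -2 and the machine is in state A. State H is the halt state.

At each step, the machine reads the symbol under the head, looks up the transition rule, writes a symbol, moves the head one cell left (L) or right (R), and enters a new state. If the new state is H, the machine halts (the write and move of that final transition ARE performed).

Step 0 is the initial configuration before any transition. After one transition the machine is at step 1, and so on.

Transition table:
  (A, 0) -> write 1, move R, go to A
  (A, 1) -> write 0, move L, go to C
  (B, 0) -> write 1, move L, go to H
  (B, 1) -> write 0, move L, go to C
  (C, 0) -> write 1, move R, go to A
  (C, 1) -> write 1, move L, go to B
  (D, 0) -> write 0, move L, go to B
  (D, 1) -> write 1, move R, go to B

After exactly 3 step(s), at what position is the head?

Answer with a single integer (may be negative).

Step 1: in state A at pos -2, read 0 -> (A,0)->write 1,move R,goto A. Now: state=A, head=-1, tape[-3..4]=01000010 (head:   ^)
Step 2: in state A at pos -1, read 0 -> (A,0)->write 1,move R,goto A. Now: state=A, head=0, tape[-3..4]=01100010 (head:    ^)
Step 3: in state A at pos 0, read 0 -> (A,0)->write 1,move R,goto A. Now: state=A, head=1, tape[-3..4]=01110010 (head:     ^)

Answer: 1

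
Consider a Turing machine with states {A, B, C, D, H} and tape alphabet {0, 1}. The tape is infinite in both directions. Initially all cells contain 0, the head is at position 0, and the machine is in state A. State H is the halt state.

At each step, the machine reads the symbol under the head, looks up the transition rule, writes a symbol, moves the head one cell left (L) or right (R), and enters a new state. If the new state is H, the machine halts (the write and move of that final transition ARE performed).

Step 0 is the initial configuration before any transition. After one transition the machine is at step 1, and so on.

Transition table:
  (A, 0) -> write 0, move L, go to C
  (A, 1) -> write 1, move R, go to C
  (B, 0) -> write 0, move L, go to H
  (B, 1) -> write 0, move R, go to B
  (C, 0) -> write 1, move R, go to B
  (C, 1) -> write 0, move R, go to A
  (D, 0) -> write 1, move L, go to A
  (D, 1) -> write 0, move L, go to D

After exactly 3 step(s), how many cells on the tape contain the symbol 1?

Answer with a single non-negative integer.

Step 1: in state A at pos 0, read 0 -> (A,0)->write 0,move L,goto C. Now: state=C, head=-1, tape[-2..1]=0000 (head:  ^)
Step 2: in state C at pos -1, read 0 -> (C,0)->write 1,move R,goto B. Now: state=B, head=0, tape[-2..1]=0100 (head:   ^)
Step 3: in state B at pos 0, read 0 -> (B,0)->write 0,move L,goto H. Now: state=H, head=-1, tape[-2..1]=0100 (head:  ^)
Cells containing 1 after step 3: {-1} -> 1 cell(s)

Answer: 1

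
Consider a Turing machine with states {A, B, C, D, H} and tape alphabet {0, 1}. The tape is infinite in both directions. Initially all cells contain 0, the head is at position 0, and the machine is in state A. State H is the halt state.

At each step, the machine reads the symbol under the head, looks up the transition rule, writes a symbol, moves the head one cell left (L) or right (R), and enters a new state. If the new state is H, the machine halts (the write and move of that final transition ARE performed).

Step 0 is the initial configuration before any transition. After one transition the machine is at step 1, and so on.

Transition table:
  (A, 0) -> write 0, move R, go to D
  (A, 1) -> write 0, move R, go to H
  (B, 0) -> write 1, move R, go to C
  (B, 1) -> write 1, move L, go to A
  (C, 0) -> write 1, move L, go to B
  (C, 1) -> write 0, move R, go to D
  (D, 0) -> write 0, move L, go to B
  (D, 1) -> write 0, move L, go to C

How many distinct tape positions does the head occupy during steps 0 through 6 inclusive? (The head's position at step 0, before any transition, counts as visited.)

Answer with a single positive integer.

Step 1: in state A at pos 0, read 0 -> (A,0)->write 0,move R,goto D. Now: state=D, head=1, tape[-1..2]=0000 (head:   ^)
Step 2: in state D at pos 1, read 0 -> (D,0)->write 0,move L,goto B. Now: state=B, head=0, tape[-1..2]=0000 (head:  ^)
Step 3: in state B at pos 0, read 0 -> (B,0)->write 1,move R,goto C. Now: state=C, head=1, tape[-1..2]=0100 (head:   ^)
Step 4: in state C at pos 1, read 0 -> (C,0)->write 1,move L,goto B. Now: state=B, head=0, tape[-1..2]=0110 (head:  ^)
Step 5: in state B at pos 0, read 1 -> (B,1)->write 1,move L,goto A. Now: state=A, head=-1, tape[-2..2]=00110 (head:  ^)
Step 6: in state A at pos -1, read 0 -> (A,0)->write 0,move R,goto D. Now: state=D, head=0, tape[-2..2]=00110 (head:   ^)
Head positions at steps 0..6: starting at 0, distinct positions visited = {-1, 0, 1} -> 3 position(s)

Answer: 3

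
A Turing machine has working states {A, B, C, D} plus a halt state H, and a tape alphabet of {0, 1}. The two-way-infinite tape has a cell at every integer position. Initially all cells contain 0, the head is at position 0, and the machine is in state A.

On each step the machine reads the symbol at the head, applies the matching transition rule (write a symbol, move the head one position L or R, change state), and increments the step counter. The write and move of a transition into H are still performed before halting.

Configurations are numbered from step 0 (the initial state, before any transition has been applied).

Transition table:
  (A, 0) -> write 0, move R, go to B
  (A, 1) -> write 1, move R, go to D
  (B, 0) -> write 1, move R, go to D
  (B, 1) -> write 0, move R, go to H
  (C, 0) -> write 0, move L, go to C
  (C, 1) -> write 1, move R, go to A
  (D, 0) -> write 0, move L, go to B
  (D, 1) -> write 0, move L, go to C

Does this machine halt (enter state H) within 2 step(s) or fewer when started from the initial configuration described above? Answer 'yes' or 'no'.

Answer: no

Derivation:
Step 1: in state A at pos 0, read 0 -> (A,0)->write 0,move R,goto B. Now: state=B, head=1, tape[-1..2]=0000 (head:   ^)
Step 2: in state B at pos 1, read 0 -> (B,0)->write 1,move R,goto D. Now: state=D, head=2, tape[-1..3]=00100 (head:    ^)
After 2 step(s): state = D (not H) -> not halted within 2 -> no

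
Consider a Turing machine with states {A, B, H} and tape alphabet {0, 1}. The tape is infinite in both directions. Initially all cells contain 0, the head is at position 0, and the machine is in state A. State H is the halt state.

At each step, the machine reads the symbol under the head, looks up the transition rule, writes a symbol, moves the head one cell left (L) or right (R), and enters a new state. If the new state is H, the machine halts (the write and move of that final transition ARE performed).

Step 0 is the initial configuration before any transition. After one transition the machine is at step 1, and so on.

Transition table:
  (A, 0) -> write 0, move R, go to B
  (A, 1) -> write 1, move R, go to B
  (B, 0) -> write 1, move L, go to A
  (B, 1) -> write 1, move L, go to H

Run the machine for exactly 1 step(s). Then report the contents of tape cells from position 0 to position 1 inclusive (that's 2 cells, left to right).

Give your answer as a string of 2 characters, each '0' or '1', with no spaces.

Step 1: in state A at pos 0, read 0 -> (A,0)->write 0,move R,goto B. Now: state=B, head=1, tape[-1..2]=0000 (head:   ^)

Answer: 00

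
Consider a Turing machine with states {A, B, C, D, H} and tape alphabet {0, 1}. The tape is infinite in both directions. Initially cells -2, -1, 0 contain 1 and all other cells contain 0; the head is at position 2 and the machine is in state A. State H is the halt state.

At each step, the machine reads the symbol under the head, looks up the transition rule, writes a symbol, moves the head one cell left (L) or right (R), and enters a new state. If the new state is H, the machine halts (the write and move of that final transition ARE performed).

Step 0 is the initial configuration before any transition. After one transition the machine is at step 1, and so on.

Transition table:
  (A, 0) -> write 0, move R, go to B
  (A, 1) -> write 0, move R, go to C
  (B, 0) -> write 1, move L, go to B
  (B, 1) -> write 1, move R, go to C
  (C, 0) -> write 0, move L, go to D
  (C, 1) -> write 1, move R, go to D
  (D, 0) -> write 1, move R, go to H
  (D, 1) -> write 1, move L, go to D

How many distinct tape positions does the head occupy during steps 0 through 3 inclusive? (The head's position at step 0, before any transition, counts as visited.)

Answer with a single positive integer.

Answer: 3

Derivation:
Step 1: in state A at pos 2, read 0 -> (A,0)->write 0,move R,goto B. Now: state=B, head=3, tape[-3..4]=01110000 (head:       ^)
Step 2: in state B at pos 3, read 0 -> (B,0)->write 1,move L,goto B. Now: state=B, head=2, tape[-3..4]=01110010 (head:      ^)
Step 3: in state B at pos 2, read 0 -> (B,0)->write 1,move L,goto B. Now: state=B, head=1, tape[-3..4]=01110110 (head:     ^)
Head positions at steps 0..3: starting at 2, distinct positions visited = {1, 2, 3} -> 3 position(s)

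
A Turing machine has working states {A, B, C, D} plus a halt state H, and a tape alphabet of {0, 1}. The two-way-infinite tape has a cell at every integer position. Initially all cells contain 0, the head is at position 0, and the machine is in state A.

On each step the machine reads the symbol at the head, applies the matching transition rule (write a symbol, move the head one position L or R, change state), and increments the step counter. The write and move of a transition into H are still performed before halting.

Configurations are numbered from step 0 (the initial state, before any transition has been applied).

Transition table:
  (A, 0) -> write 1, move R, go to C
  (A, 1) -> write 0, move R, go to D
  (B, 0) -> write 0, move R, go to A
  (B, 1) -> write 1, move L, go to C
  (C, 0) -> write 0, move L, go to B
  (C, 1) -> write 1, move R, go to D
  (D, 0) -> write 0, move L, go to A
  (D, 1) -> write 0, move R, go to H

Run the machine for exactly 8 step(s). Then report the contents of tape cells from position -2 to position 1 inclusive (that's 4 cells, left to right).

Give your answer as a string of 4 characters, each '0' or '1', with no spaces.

Answer: 0110

Derivation:
Step 1: in state A at pos 0, read 0 -> (A,0)->write 1,move R,goto C. Now: state=C, head=1, tape[-1..2]=0100 (head:   ^)
Step 2: in state C at pos 1, read 0 -> (C,0)->write 0,move L,goto B. Now: state=B, head=0, tape[-1..2]=0100 (head:  ^)
Step 3: in state B at pos 0, read 1 -> (B,1)->write 1,move L,goto C. Now: state=C, head=-1, tape[-2..2]=00100 (head:  ^)
Step 4: in state C at pos -1, read 0 -> (C,0)->write 0,move L,goto B. Now: state=B, head=-2, tape[-3..2]=000100 (head:  ^)
Step 5: in state B at pos -2, read 0 -> (B,0)->write 0,move R,goto A. Now: state=A, head=-1, tape[-3..2]=000100 (head:   ^)
Step 6: in state A at pos -1, read 0 -> (A,0)->write 1,move R,goto C. Now: state=C, head=0, tape[-3..2]=001100 (head:    ^)
Step 7: in state C at pos 0, read 1 -> (C,1)->write 1,move R,goto D. Now: state=D, head=1, tape[-3..2]=001100 (head:     ^)
Step 8: in state D at pos 1, read 0 -> (D,0)->write 0,move L,goto A. Now: state=A, head=0, tape[-3..2]=001100 (head:    ^)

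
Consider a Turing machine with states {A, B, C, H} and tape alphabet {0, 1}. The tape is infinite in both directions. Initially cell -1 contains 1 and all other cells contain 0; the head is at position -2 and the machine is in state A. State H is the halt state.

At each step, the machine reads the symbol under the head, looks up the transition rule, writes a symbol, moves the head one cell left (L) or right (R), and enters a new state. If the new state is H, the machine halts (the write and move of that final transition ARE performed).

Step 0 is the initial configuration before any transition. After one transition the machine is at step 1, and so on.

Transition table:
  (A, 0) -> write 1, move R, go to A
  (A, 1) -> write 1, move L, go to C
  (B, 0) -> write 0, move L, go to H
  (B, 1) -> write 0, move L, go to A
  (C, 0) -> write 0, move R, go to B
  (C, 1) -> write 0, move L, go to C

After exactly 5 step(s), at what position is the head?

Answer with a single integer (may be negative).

Step 1: in state A at pos -2, read 0 -> (A,0)->write 1,move R,goto A. Now: state=A, head=-1, tape[-3..0]=0110 (head:   ^)
Step 2: in state A at pos -1, read 1 -> (A,1)->write 1,move L,goto C. Now: state=C, head=-2, tape[-3..0]=0110 (head:  ^)
Step 3: in state C at pos -2, read 1 -> (C,1)->write 0,move L,goto C. Now: state=C, head=-3, tape[-4..0]=00010 (head:  ^)
Step 4: in state C at pos -3, read 0 -> (C,0)->write 0,move R,goto B. Now: state=B, head=-2, tape[-4..0]=00010 (head:   ^)
Step 5: in state B at pos -2, read 0 -> (B,0)->write 0,move L,goto H. Now: state=H, head=-3, tape[-4..0]=00010 (head:  ^)

Answer: -3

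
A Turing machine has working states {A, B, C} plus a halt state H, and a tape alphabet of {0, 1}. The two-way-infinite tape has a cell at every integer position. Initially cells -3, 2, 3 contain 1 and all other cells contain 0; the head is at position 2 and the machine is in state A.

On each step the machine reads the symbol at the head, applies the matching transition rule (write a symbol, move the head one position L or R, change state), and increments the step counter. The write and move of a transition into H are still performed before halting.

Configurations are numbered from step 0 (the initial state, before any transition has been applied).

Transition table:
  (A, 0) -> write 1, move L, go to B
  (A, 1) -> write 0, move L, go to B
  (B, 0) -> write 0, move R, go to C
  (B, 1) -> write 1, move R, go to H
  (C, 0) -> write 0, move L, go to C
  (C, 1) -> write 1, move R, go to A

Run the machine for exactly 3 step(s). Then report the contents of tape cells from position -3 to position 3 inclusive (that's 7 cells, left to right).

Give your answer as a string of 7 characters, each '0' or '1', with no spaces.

Step 1: in state A at pos 2, read 1 -> (A,1)->write 0,move L,goto B. Now: state=B, head=1, tape[-4..4]=010000010 (head:      ^)
Step 2: in state B at pos 1, read 0 -> (B,0)->write 0,move R,goto C. Now: state=C, head=2, tape[-4..4]=010000010 (head:       ^)
Step 3: in state C at pos 2, read 0 -> (C,0)->write 0,move L,goto C. Now: state=C, head=1, tape[-4..4]=010000010 (head:      ^)

Answer: 1000001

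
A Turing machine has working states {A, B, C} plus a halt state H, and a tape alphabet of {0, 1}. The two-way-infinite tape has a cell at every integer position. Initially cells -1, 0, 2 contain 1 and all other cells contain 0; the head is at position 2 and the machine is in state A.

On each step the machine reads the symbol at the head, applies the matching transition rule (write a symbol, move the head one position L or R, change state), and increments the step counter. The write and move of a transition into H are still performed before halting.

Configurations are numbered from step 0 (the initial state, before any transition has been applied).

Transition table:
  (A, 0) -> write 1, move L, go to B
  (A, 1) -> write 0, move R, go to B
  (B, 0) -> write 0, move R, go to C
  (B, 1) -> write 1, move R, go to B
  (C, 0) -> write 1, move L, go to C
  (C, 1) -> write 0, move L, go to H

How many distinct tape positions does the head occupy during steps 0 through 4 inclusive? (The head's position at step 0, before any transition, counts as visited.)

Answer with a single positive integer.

Step 1: in state A at pos 2, read 1 -> (A,1)->write 0,move R,goto B. Now: state=B, head=3, tape[-2..4]=0110000 (head:      ^)
Step 2: in state B at pos 3, read 0 -> (B,0)->write 0,move R,goto C. Now: state=C, head=4, tape[-2..5]=01100000 (head:       ^)
Step 3: in state C at pos 4, read 0 -> (C,0)->write 1,move L,goto C. Now: state=C, head=3, tape[-2..5]=01100010 (head:      ^)
Step 4: in state C at pos 3, read 0 -> (C,0)->write 1,move L,goto C. Now: state=C, head=2, tape[-2..5]=01100110 (head:     ^)
Head positions at steps 0..4: starting at 2, distinct positions visited = {2, 3, 4} -> 3 position(s)

Answer: 3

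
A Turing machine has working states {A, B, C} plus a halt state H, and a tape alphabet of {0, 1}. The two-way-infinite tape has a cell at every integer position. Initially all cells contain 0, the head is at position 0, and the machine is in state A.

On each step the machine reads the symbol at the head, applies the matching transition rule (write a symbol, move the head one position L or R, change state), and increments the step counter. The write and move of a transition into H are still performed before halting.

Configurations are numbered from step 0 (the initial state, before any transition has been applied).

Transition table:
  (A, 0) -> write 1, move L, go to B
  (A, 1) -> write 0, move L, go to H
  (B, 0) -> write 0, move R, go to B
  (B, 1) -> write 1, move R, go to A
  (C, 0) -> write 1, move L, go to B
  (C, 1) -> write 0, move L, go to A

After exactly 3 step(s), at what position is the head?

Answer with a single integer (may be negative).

Step 1: in state A at pos 0, read 0 -> (A,0)->write 1,move L,goto B. Now: state=B, head=-1, tape[-2..1]=0010 (head:  ^)
Step 2: in state B at pos -1, read 0 -> (B,0)->write 0,move R,goto B. Now: state=B, head=0, tape[-2..1]=0010 (head:   ^)
Step 3: in state B at pos 0, read 1 -> (B,1)->write 1,move R,goto A. Now: state=A, head=1, tape[-2..2]=00100 (head:    ^)

Answer: 1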